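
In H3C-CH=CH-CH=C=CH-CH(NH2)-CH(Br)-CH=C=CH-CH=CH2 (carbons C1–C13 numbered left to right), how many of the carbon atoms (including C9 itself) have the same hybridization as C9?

C9 is sp2 (one π bond).
C1: sp3
C2: sp2 ✓
C3: sp2 ✓
C4: sp2 ✓
C5: sp
C6: sp2 ✓
C7: sp3
C8: sp3
C9: sp2 ✓
C10: sp
C11: sp2 ✓
C12: sp2 ✓
C13: sp2 ✓
8 carbons are sp2.

8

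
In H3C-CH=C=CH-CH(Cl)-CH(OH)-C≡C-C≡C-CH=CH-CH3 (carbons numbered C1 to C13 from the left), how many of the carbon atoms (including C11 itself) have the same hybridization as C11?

C11 is sp2 (one π bond).
C1: sp3
C2: sp2 ✓
C3: sp
C4: sp2 ✓
C5: sp3
C6: sp3
C7: sp
C8: sp
C9: sp
C10: sp
C11: sp2 ✓
C12: sp2 ✓
C13: sp3
4 carbons are sp2.

4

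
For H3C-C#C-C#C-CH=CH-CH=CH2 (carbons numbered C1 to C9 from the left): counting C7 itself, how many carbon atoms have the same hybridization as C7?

4

C7 is sp2 (one π bond).
C1: sp3
C2: sp
C3: sp
C4: sp
C5: sp
C6: sp2 ✓
C7: sp2 ✓
C8: sp2 ✓
C9: sp2 ✓
4 carbons are sp2.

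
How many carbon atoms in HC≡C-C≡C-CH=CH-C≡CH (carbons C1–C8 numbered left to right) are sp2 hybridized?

C1: sp
C2: sp
C3: sp
C4: sp
C5: sp2 ✓
C6: sp2 ✓
C7: sp
C8: sp
C5, C6 → 2 sp2 carbons.

2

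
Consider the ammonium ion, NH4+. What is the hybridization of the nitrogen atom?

sp^3

Four σ bonds, no lone pair → sp3, tetrahedral.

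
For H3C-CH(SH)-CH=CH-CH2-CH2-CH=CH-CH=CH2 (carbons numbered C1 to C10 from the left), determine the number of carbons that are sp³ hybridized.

C1: sp3 ✓
C2: sp3 ✓
C3: sp2
C4: sp2
C5: sp3 ✓
C6: sp3 ✓
C7: sp2
C8: sp2
C9: sp2
C10: sp2
C1, C2, C5, C6 → 4 sp3 carbons.

4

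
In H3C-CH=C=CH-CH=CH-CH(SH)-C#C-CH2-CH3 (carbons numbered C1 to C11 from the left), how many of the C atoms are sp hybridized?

3

C1: sp3
C2: sp2
C3: sp ✓
C4: sp2
C5: sp2
C6: sp2
C7: sp3
C8: sp ✓
C9: sp ✓
C10: sp3
C11: sp3
C3, C8, C9 → 3 sp carbons.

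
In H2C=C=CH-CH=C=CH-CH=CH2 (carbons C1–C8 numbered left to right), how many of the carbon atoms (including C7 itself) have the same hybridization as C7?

6

C7 is sp2 (one π bond).
C1: sp2 ✓
C2: sp
C3: sp2 ✓
C4: sp2 ✓
C5: sp
C6: sp2 ✓
C7: sp2 ✓
C8: sp2 ✓
6 carbons are sp2.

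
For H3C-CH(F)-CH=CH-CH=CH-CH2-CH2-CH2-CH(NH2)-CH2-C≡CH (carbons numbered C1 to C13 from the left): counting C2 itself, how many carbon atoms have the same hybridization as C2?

7

C2 is sp3 (only σ bonds).
C1: sp3 ✓
C2: sp3 ✓
C3: sp2
C4: sp2
C5: sp2
C6: sp2
C7: sp3 ✓
C8: sp3 ✓
C9: sp3 ✓
C10: sp3 ✓
C11: sp3 ✓
C12: sp
C13: sp
7 carbons are sp3.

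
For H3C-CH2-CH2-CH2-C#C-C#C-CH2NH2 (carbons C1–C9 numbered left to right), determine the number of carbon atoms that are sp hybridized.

C1: sp3
C2: sp3
C3: sp3
C4: sp3
C5: sp ✓
C6: sp ✓
C7: sp ✓
C8: sp ✓
C9: sp3
C5, C6, C7, C8 → 4 sp carbons.

4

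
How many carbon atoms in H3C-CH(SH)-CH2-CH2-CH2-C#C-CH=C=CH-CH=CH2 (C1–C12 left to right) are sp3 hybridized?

C1: sp3 ✓
C2: sp3 ✓
C3: sp3 ✓
C4: sp3 ✓
C5: sp3 ✓
C6: sp
C7: sp
C8: sp2
C9: sp
C10: sp2
C11: sp2
C12: sp2
C1, C2, C3, C4, C5 → 5 sp3 carbons.

5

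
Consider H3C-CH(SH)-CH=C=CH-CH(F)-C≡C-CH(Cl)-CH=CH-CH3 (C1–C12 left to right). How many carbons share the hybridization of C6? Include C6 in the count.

5

C6 is sp3 (only σ bonds).
C1: sp3 ✓
C2: sp3 ✓
C3: sp2
C4: sp
C5: sp2
C6: sp3 ✓
C7: sp
C8: sp
C9: sp3 ✓
C10: sp2
C11: sp2
C12: sp3 ✓
5 carbons are sp3.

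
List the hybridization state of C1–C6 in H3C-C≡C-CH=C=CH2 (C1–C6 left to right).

C1 (4 σ bonds) has steric number 4: sp3.
C2 — 2 σ bonds, plus two π bonds. Steric number 2, so sp.
C3 carries 2 σ bonds, plus two π bonds, giving a steric number of 2, so it is sp.
C4: 3 σ bonds, plus one π bond — 3 electron domains, sp2.
C5 (2 σ bonds, plus two π bonds) has steric number 2: sp.
C6 (3 σ bonds, plus one π bond) has steric number 3: sp2.

C1 sp3, C2 sp, C3 sp, C4 sp2, C5 sp, C6 sp2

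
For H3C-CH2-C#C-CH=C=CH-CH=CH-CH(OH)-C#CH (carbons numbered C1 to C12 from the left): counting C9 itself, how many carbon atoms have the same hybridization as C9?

4

C9 is sp2 (one π bond).
C1: sp3
C2: sp3
C3: sp
C4: sp
C5: sp2 ✓
C6: sp
C7: sp2 ✓
C8: sp2 ✓
C9: sp2 ✓
C10: sp3
C11: sp
C12: sp
4 carbons are sp2.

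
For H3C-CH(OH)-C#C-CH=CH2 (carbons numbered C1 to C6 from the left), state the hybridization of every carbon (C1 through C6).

C1: 4 σ bonds — 4 electron domains, sp3.
C2: 4 σ bonds — 4 electron domains, sp3.
C3: 2 σ bonds, plus two π bonds — 2 electron domains, sp.
C4: 2 σ bonds, plus two π bonds; 2 regions of electron density → sp.
C5 — 3 σ bonds, plus one π bond. Steric number 3, so sp2.
C6 has 3 σ bonds, plus one π bond: steric number 3 → sp2.

C1 sp3, C2 sp3, C3 sp, C4 sp, C5 sp2, C6 sp2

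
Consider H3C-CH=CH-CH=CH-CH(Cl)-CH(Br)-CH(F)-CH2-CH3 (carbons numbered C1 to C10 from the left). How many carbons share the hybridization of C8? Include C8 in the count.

6

C8 is sp3 (only σ bonds).
C1: sp3 ✓
C2: sp2
C3: sp2
C4: sp2
C5: sp2
C6: sp3 ✓
C7: sp3 ✓
C8: sp3 ✓
C9: sp3 ✓
C10: sp3 ✓
6 carbons are sp3.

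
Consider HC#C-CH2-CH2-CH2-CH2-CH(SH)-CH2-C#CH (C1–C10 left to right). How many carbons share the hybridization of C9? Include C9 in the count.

C9 is sp (two π bonds).
C1: sp ✓
C2: sp ✓
C3: sp3
C4: sp3
C5: sp3
C6: sp3
C7: sp3
C8: sp3
C9: sp ✓
C10: sp ✓
4 carbons are sp.

4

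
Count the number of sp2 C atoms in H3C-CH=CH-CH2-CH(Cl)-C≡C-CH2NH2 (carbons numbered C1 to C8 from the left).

2

C1: sp3
C2: sp2 ✓
C3: sp2 ✓
C4: sp3
C5: sp3
C6: sp
C7: sp
C8: sp3
C2, C3 → 2 sp2 carbons.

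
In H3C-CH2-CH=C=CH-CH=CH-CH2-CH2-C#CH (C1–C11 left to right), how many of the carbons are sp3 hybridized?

4

C1: sp3 ✓
C2: sp3 ✓
C3: sp2
C4: sp
C5: sp2
C6: sp2
C7: sp2
C8: sp3 ✓
C9: sp3 ✓
C10: sp
C11: sp
C1, C2, C8, C9 → 4 sp3 carbons.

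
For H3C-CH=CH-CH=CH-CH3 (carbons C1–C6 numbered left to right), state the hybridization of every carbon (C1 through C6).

C1 sp3, C2 sp2, C3 sp2, C4 sp2, C5 sp2, C6 sp3

C1 carries 4 σ bonds, giving a steric number of 4, so it is sp3.
C2 (3 σ bonds, plus one π bond) has steric number 3: sp2.
C3: 3 σ bonds, plus one π bond; 3 regions of electron density → sp2.
C4 — 3 σ bonds, plus one π bond. Steric number 3, so sp2.
C5 is sp2: 3 σ bonds, plus one π bond, 3 electron-density regions.
C6 has 4 σ bonds: steric number 4 → sp3.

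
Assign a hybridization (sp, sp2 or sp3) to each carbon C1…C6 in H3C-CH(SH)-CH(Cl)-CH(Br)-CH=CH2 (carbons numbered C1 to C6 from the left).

C1 carries 4 σ bonds, giving a steric number of 4, so it is sp3.
C2: 4 σ bonds; 4 regions of electron density → sp3.
C3 carries 4 σ bonds, giving a steric number of 4, so it is sp3.
C4 (4 σ bonds) has steric number 4: sp3.
C5 — 3 σ bonds, plus one π bond. Steric number 3, so sp2.
C6 (3 σ bonds, plus one π bond) has steric number 3: sp2.

C1 sp3, C2 sp3, C3 sp3, C4 sp3, C5 sp2, C6 sp2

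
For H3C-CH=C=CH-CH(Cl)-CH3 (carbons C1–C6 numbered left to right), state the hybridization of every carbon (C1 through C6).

C1 sp3, C2 sp2, C3 sp, C4 sp2, C5 sp3, C6 sp3

C1 — 4 σ bonds. Steric number 4, so sp3.
C2 has 3 σ bonds, plus one π bond: steric number 3 → sp2.
C3: 2 σ bonds, plus two π bonds; 2 regions of electron density → sp.
C4 carries 3 σ bonds, plus one π bond, giving a steric number of 3, so it is sp2.
C5: 4 σ bonds — 4 electron domains, sp3.
C6 — 4 σ bonds. Steric number 4, so sp3.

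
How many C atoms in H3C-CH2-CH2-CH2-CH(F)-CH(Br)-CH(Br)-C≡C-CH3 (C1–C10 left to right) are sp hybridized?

C1: sp3
C2: sp3
C3: sp3
C4: sp3
C5: sp3
C6: sp3
C7: sp3
C8: sp ✓
C9: sp ✓
C10: sp3
C8, C9 → 2 sp carbons.

2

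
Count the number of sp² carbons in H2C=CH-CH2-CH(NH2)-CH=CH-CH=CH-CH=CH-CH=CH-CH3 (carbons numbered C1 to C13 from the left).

10

C1: sp2 ✓
C2: sp2 ✓
C3: sp3
C4: sp3
C5: sp2 ✓
C6: sp2 ✓
C7: sp2 ✓
C8: sp2 ✓
C9: sp2 ✓
C10: sp2 ✓
C11: sp2 ✓
C12: sp2 ✓
C13: sp3
C1, C2, C5, C6, C7, C8, C9, C10, C11, C12 → 10 sp2 carbons.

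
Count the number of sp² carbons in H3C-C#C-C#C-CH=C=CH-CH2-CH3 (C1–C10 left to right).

2

C1: sp3
C2: sp
C3: sp
C4: sp
C5: sp
C6: sp2 ✓
C7: sp
C8: sp2 ✓
C9: sp3
C10: sp3
C6, C8 → 2 sp2 carbons.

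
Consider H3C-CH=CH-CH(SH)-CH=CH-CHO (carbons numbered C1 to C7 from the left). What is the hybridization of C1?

sp3

C1: 4 σ bonds — 4 electron domains, sp3.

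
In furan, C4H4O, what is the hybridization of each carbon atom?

sp^2

Each carbon atom (3 σ bonds, plus one π bond) has steric number 3: sp2.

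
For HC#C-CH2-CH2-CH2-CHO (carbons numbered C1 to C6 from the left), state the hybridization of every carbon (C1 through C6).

C1: 2 σ bonds, plus two π bonds — 2 electron domains, sp.
C2 — 2 σ bonds, plus two π bonds. Steric number 2, so sp.
C3 — 4 σ bonds. Steric number 4, so sp3.
C4: 4 σ bonds; 4 regions of electron density → sp3.
C5 (4 σ bonds) has steric number 4: sp3.
C6: 3 σ bonds, plus one π bond — 3 electron domains, sp2.

C1 sp, C2 sp, C3 sp3, C4 sp3, C5 sp3, C6 sp2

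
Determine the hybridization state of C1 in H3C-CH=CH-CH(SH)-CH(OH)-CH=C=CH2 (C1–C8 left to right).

sp³

C1 has 4 σ bonds: steric number 4 → sp3.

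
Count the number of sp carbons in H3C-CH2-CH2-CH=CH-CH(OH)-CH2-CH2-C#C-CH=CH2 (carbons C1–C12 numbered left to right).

2

C1: sp3
C2: sp3
C3: sp3
C4: sp2
C5: sp2
C6: sp3
C7: sp3
C8: sp3
C9: sp ✓
C10: sp ✓
C11: sp2
C12: sp2
C9, C10 → 2 sp carbons.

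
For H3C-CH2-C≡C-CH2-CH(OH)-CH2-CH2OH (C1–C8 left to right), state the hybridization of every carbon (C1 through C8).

C1 (4 σ bonds) has steric number 4: sp3.
C2 carries 4 σ bonds, giving a steric number of 4, so it is sp3.
C3 is sp: 2 σ bonds, plus two π bonds, 2 electron-density regions.
C4: 2 σ bonds, plus two π bonds — 2 electron domains, sp.
C5: 4 σ bonds — 4 electron domains, sp3.
C6 is sp3: 4 σ bonds, 4 electron-density regions.
C7 (4 σ bonds) has steric number 4: sp3.
C8 carries 4 σ bonds, giving a steric number of 4, so it is sp3.

C1 sp3, C2 sp3, C3 sp, C4 sp, C5 sp3, C6 sp3, C7 sp3, C8 sp3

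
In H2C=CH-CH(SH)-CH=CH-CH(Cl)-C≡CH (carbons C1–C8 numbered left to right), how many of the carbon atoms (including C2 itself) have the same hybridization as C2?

4

C2 is sp2 (one π bond).
C1: sp2 ✓
C2: sp2 ✓
C3: sp3
C4: sp2 ✓
C5: sp2 ✓
C6: sp3
C7: sp
C8: sp
4 carbons are sp2.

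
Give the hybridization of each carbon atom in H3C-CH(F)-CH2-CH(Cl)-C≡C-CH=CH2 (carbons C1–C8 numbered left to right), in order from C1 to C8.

C1 sp3, C2 sp3, C3 sp3, C4 sp3, C5 sp, C6 sp, C7 sp2, C8 sp2

C1 (4 σ bonds) has steric number 4: sp3.
C2 — 4 σ bonds. Steric number 4, so sp3.
C3 has 4 σ bonds: steric number 4 → sp3.
C4 is sp3: 4 σ bonds, 4 electron-density regions.
C5 is sp: 2 σ bonds, plus two π bonds, 2 electron-density regions.
C6 has 2 σ bonds, plus two π bonds: steric number 2 → sp.
C7 carries 3 σ bonds, plus one π bond, giving a steric number of 3, so it is sp2.
C8 carries 3 σ bonds, plus one π bond, giving a steric number of 3, so it is sp2.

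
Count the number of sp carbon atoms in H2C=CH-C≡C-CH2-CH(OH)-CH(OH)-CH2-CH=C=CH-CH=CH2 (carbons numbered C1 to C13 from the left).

3

C1: sp2
C2: sp2
C3: sp ✓
C4: sp ✓
C5: sp3
C6: sp3
C7: sp3
C8: sp3
C9: sp2
C10: sp ✓
C11: sp2
C12: sp2
C13: sp2
C3, C4, C10 → 3 sp carbons.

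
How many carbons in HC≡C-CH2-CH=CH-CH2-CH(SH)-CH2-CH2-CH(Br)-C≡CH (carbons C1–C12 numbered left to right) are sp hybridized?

4

C1: sp ✓
C2: sp ✓
C3: sp3
C4: sp2
C5: sp2
C6: sp3
C7: sp3
C8: sp3
C9: sp3
C10: sp3
C11: sp ✓
C12: sp ✓
C1, C2, C11, C12 → 4 sp carbons.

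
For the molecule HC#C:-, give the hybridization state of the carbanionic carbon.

One σ bond + one lone pair = steric number 2 → sp.

sp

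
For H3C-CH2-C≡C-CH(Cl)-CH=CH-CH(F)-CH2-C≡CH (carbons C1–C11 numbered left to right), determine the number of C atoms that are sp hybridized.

4

C1: sp3
C2: sp3
C3: sp ✓
C4: sp ✓
C5: sp3
C6: sp2
C7: sp2
C8: sp3
C9: sp3
C10: sp ✓
C11: sp ✓
C3, C4, C10, C11 → 4 sp carbons.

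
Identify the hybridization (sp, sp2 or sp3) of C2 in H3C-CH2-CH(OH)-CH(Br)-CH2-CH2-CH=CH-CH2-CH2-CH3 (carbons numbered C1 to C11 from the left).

C2 is sp3: 4 σ bonds, 4 electron-density regions.

sp³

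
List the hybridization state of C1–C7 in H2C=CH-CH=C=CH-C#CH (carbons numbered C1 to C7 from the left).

C1: 3 σ bonds, plus one π bond; 3 regions of electron density → sp2.
C2 carries 3 σ bonds, plus one π bond, giving a steric number of 3, so it is sp2.
C3 is sp2: 3 σ bonds, plus one π bond, 3 electron-density regions.
C4 (2 σ bonds, plus two π bonds) has steric number 2: sp.
C5: 3 σ bonds, plus one π bond; 3 regions of electron density → sp2.
C6 has 2 σ bonds, plus two π bonds: steric number 2 → sp.
C7 has 2 σ bonds, plus two π bonds: steric number 2 → sp.

C1 sp2, C2 sp2, C3 sp2, C4 sp, C5 sp2, C6 sp, C7 sp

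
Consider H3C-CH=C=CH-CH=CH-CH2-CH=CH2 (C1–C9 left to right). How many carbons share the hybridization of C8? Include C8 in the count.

C8 is sp2 (one π bond).
C1: sp3
C2: sp2 ✓
C3: sp
C4: sp2 ✓
C5: sp2 ✓
C6: sp2 ✓
C7: sp3
C8: sp2 ✓
C9: sp2 ✓
6 carbons are sp2.

6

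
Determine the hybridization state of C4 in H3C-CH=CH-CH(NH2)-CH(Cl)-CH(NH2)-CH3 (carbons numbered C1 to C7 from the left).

sp^3

C4 carries 4 σ bonds, giving a steric number of 4, so it is sp3.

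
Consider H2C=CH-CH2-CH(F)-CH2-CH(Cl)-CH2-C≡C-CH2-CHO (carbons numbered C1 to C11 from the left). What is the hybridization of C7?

C7 carries 4 σ bonds, giving a steric number of 4, so it is sp3.

sp³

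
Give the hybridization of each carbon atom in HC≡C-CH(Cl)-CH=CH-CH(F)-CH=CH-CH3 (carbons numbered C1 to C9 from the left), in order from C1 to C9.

C1 has 2 σ bonds, plus two π bonds: steric number 2 → sp.
C2 is sp: 2 σ bonds, plus two π bonds, 2 electron-density regions.
C3 (4 σ bonds) has steric number 4: sp3.
C4 carries 3 σ bonds, plus one π bond, giving a steric number of 3, so it is sp2.
C5 has 3 σ bonds, plus one π bond: steric number 3 → sp2.
C6: 4 σ bonds; 4 regions of electron density → sp3.
C7: 3 σ bonds, plus one π bond — 3 electron domains, sp2.
C8 is sp2: 3 σ bonds, plus one π bond, 3 electron-density regions.
C9 has 4 σ bonds: steric number 4 → sp3.

C1 sp, C2 sp, C3 sp3, C4 sp2, C5 sp2, C6 sp3, C7 sp2, C8 sp2, C9 sp3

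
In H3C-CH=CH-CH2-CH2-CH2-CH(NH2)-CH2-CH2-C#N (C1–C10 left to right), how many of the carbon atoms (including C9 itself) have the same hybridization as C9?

C9 is sp3 (only σ bonds).
C1: sp3 ✓
C2: sp2
C3: sp2
C4: sp3 ✓
C5: sp3 ✓
C6: sp3 ✓
C7: sp3 ✓
C8: sp3 ✓
C9: sp3 ✓
C10: sp
7 carbons are sp3.

7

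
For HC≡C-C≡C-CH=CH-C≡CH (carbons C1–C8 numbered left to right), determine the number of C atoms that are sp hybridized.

6

C1: sp ✓
C2: sp ✓
C3: sp ✓
C4: sp ✓
C5: sp2
C6: sp2
C7: sp ✓
C8: sp ✓
C1, C2, C3, C4, C7, C8 → 6 sp carbons.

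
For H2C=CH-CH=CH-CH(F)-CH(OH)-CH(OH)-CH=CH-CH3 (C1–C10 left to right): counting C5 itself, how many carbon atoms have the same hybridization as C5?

C5 is sp3 (only σ bonds).
C1: sp2
C2: sp2
C3: sp2
C4: sp2
C5: sp3 ✓
C6: sp3 ✓
C7: sp3 ✓
C8: sp2
C9: sp2
C10: sp3 ✓
4 carbons are sp3.

4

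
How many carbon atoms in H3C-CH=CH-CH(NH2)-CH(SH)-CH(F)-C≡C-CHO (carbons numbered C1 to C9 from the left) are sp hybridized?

C1: sp3
C2: sp2
C3: sp2
C4: sp3
C5: sp3
C6: sp3
C7: sp ✓
C8: sp ✓
C9: sp2
C7, C8 → 2 sp carbons.

2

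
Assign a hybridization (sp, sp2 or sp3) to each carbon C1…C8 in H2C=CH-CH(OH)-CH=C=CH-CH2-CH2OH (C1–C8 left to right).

C1 is sp2: 3 σ bonds, plus one π bond, 3 electron-density regions.
C2 has 3 σ bonds, plus one π bond: steric number 3 → sp2.
C3 is sp3: 4 σ bonds, 4 electron-density regions.
C4: 3 σ bonds, plus one π bond — 3 electron domains, sp2.
C5 (2 σ bonds, plus two π bonds) has steric number 2: sp.
C6 has 3 σ bonds, plus one π bond: steric number 3 → sp2.
C7 carries 4 σ bonds, giving a steric number of 4, so it is sp3.
C8 has 4 σ bonds: steric number 4 → sp3.

C1 sp2, C2 sp2, C3 sp3, C4 sp2, C5 sp, C6 sp2, C7 sp3, C8 sp3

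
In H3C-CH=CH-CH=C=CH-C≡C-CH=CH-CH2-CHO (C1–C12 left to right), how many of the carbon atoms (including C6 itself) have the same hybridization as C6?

C6 is sp2 (one π bond).
C1: sp3
C2: sp2 ✓
C3: sp2 ✓
C4: sp2 ✓
C5: sp
C6: sp2 ✓
C7: sp
C8: sp
C9: sp2 ✓
C10: sp2 ✓
C11: sp3
C12: sp2 ✓
7 carbons are sp2.

7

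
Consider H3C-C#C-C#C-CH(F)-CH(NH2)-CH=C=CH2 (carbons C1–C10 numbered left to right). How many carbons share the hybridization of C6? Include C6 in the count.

C6 is sp3 (only σ bonds).
C1: sp3 ✓
C2: sp
C3: sp
C4: sp
C5: sp
C6: sp3 ✓
C7: sp3 ✓
C8: sp2
C9: sp
C10: sp2
3 carbons are sp3.

3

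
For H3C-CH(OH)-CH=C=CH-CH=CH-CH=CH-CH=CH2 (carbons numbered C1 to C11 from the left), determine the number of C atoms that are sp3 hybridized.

2

C1: sp3 ✓
C2: sp3 ✓
C3: sp2
C4: sp
C5: sp2
C6: sp2
C7: sp2
C8: sp2
C9: sp2
C10: sp2
C11: sp2
C1, C2 → 2 sp3 carbons.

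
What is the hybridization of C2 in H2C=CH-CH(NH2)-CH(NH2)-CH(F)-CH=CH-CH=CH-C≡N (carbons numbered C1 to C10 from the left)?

sp²

C2 is sp2: 3 σ bonds, plus one π bond, 3 electron-density regions.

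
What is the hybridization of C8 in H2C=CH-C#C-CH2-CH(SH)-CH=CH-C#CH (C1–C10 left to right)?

C8 has 3 σ bonds, plus one π bond: steric number 3 → sp2.

sp^2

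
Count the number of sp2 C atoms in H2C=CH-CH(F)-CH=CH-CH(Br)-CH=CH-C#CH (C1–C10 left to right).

6

C1: sp2 ✓
C2: sp2 ✓
C3: sp3
C4: sp2 ✓
C5: sp2 ✓
C6: sp3
C7: sp2 ✓
C8: sp2 ✓
C9: sp
C10: sp
C1, C2, C4, C5, C7, C8 → 6 sp2 carbons.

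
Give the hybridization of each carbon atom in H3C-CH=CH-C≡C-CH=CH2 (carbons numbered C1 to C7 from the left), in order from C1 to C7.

C1 — 4 σ bonds. Steric number 4, so sp3.
C2: 3 σ bonds, plus one π bond; 3 regions of electron density → sp2.
C3: 3 σ bonds, plus one π bond — 3 electron domains, sp2.
C4: 2 σ bonds, plus two π bonds; 2 regions of electron density → sp.
C5 — 2 σ bonds, plus two π bonds. Steric number 2, so sp.
C6 — 3 σ bonds, plus one π bond. Steric number 3, so sp2.
C7 (3 σ bonds, plus one π bond) has steric number 3: sp2.

C1 sp3, C2 sp2, C3 sp2, C4 sp, C5 sp, C6 sp2, C7 sp2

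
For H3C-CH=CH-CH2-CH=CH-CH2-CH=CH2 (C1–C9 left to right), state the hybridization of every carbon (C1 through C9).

C1 — 4 σ bonds. Steric number 4, so sp3.
C2: 3 σ bonds, plus one π bond — 3 electron domains, sp2.
C3 — 3 σ bonds, plus one π bond. Steric number 3, so sp2.
C4 — 4 σ bonds. Steric number 4, so sp3.
C5: 3 σ bonds, plus one π bond — 3 electron domains, sp2.
C6: 3 σ bonds, plus one π bond — 3 electron domains, sp2.
C7 — 4 σ bonds. Steric number 4, so sp3.
C8: 3 σ bonds, plus one π bond — 3 electron domains, sp2.
C9 carries 3 σ bonds, plus one π bond, giving a steric number of 3, so it is sp2.

C1 sp3, C2 sp2, C3 sp2, C4 sp3, C5 sp2, C6 sp2, C7 sp3, C8 sp2, C9 sp2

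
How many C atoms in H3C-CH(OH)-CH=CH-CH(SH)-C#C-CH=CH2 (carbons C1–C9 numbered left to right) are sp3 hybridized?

C1: sp3 ✓
C2: sp3 ✓
C3: sp2
C4: sp2
C5: sp3 ✓
C6: sp
C7: sp
C8: sp2
C9: sp2
C1, C2, C5 → 3 sp3 carbons.

3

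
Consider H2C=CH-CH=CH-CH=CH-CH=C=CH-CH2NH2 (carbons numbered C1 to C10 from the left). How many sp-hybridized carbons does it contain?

C1: sp2
C2: sp2
C3: sp2
C4: sp2
C5: sp2
C6: sp2
C7: sp2
C8: sp ✓
C9: sp2
C10: sp3
C8 → 1 sp carbon.

1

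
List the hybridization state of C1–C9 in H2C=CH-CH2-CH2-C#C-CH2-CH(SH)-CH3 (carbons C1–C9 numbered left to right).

C1 sp2, C2 sp2, C3 sp3, C4 sp3, C5 sp, C6 sp, C7 sp3, C8 sp3, C9 sp3

C1 carries 3 σ bonds, plus one π bond, giving a steric number of 3, so it is sp2.
C2: 3 σ bonds, plus one π bond; 3 regions of electron density → sp2.
C3 — 4 σ bonds. Steric number 4, so sp3.
C4: 4 σ bonds — 4 electron domains, sp3.
C5 has 2 σ bonds, plus two π bonds: steric number 2 → sp.
C6 is sp: 2 σ bonds, plus two π bonds, 2 electron-density regions.
C7 carries 4 σ bonds, giving a steric number of 4, so it is sp3.
C8 carries 4 σ bonds, giving a steric number of 4, so it is sp3.
C9 has 4 σ bonds: steric number 4 → sp3.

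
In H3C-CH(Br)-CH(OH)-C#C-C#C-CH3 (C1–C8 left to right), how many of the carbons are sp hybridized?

4

C1: sp3
C2: sp3
C3: sp3
C4: sp ✓
C5: sp ✓
C6: sp ✓
C7: sp ✓
C8: sp3
C4, C5, C6, C7 → 4 sp carbons.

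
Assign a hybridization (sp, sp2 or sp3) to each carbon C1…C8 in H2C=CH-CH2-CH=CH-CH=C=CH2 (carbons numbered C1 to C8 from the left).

C1 — 3 σ bonds, plus one π bond. Steric number 3, so sp2.
C2 — 3 σ bonds, plus one π bond. Steric number 3, so sp2.
C3 carries 4 σ bonds, giving a steric number of 4, so it is sp3.
C4: 3 σ bonds, plus one π bond; 3 regions of electron density → sp2.
C5: 3 σ bonds, plus one π bond; 3 regions of electron density → sp2.
C6 — 3 σ bonds, plus one π bond. Steric number 3, so sp2.
C7: 2 σ bonds, plus two π bonds; 2 regions of electron density → sp.
C8: 3 σ bonds, plus one π bond — 3 electron domains, sp2.

C1 sp2, C2 sp2, C3 sp3, C4 sp2, C5 sp2, C6 sp2, C7 sp, C8 sp2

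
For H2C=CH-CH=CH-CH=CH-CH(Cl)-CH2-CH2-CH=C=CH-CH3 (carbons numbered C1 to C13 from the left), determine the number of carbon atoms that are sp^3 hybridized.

4

C1: sp2
C2: sp2
C3: sp2
C4: sp2
C5: sp2
C6: sp2
C7: sp3 ✓
C8: sp3 ✓
C9: sp3 ✓
C10: sp2
C11: sp
C12: sp2
C13: sp3 ✓
C7, C8, C9, C13 → 4 sp3 carbons.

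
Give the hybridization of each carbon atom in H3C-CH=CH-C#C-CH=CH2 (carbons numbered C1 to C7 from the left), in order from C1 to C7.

C1 sp3, C2 sp2, C3 sp2, C4 sp, C5 sp, C6 sp2, C7 sp2

C1 is sp3: 4 σ bonds, 4 electron-density regions.
C2 carries 3 σ bonds, plus one π bond, giving a steric number of 3, so it is sp2.
C3 is sp2: 3 σ bonds, plus one π bond, 3 electron-density regions.
C4: 2 σ bonds, plus two π bonds — 2 electron domains, sp.
C5: 2 σ bonds, plus two π bonds; 2 regions of electron density → sp.
C6: 3 σ bonds, plus one π bond; 3 regions of electron density → sp2.
C7 (3 σ bonds, plus one π bond) has steric number 3: sp2.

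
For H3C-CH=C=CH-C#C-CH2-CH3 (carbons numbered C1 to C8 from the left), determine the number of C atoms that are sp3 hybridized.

3

C1: sp3 ✓
C2: sp2
C3: sp
C4: sp2
C5: sp
C6: sp
C7: sp3 ✓
C8: sp3 ✓
C1, C7, C8 → 3 sp3 carbons.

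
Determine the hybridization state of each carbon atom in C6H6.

Every ring carbon has three σ bonds and contributes one p electron to the aromatic π system.

sp^2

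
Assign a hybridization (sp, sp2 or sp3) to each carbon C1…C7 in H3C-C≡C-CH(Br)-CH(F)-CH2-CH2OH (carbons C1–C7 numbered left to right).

C1 has 4 σ bonds: steric number 4 → sp3.
C2 (2 σ bonds, plus two π bonds) has steric number 2: sp.
C3: 2 σ bonds, plus two π bonds — 2 electron domains, sp.
C4: 4 σ bonds — 4 electron domains, sp3.
C5 carries 4 σ bonds, giving a steric number of 4, so it is sp3.
C6: 4 σ bonds — 4 electron domains, sp3.
C7: 4 σ bonds; 4 regions of electron density → sp3.

C1 sp3, C2 sp, C3 sp, C4 sp3, C5 sp3, C6 sp3, C7 sp3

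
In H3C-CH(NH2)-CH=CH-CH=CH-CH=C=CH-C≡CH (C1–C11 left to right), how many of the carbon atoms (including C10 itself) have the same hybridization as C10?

3

C10 is sp (two π bonds).
C1: sp3
C2: sp3
C3: sp2
C4: sp2
C5: sp2
C6: sp2
C7: sp2
C8: sp ✓
C9: sp2
C10: sp ✓
C11: sp ✓
3 carbons are sp.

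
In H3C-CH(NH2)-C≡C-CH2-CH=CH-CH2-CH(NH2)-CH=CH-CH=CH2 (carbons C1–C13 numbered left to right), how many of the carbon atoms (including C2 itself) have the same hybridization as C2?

5

C2 is sp3 (only σ bonds).
C1: sp3 ✓
C2: sp3 ✓
C3: sp
C4: sp
C5: sp3 ✓
C6: sp2
C7: sp2
C8: sp3 ✓
C9: sp3 ✓
C10: sp2
C11: sp2
C12: sp2
C13: sp2
5 carbons are sp3.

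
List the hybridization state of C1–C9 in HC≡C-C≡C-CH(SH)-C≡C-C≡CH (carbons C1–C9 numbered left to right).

C1 is sp: 2 σ bonds, plus two π bonds, 2 electron-density regions.
C2 (2 σ bonds, plus two π bonds) has steric number 2: sp.
C3 carries 2 σ bonds, plus two π bonds, giving a steric number of 2, so it is sp.
C4 has 2 σ bonds, plus two π bonds: steric number 2 → sp.
C5 carries 4 σ bonds, giving a steric number of 4, so it is sp3.
C6 is sp: 2 σ bonds, plus two π bonds, 2 electron-density regions.
C7 has 2 σ bonds, plus two π bonds: steric number 2 → sp.
C8 is sp: 2 σ bonds, plus two π bonds, 2 electron-density regions.
C9 — 2 σ bonds, plus two π bonds. Steric number 2, so sp.

C1 sp, C2 sp, C3 sp, C4 sp, C5 sp3, C6 sp, C7 sp, C8 sp, C9 sp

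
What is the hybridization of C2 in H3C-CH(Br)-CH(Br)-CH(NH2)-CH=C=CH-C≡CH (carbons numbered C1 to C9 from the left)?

C2: 4 σ bonds — 4 electron domains, sp3.

sp³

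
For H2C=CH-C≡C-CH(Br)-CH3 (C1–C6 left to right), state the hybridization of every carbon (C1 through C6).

C1 (3 σ bonds, plus one π bond) has steric number 3: sp2.
C2 has 3 σ bonds, plus one π bond: steric number 3 → sp2.
C3 (2 σ bonds, plus two π bonds) has steric number 2: sp.
C4 carries 2 σ bonds, plus two π bonds, giving a steric number of 2, so it is sp.
C5: 4 σ bonds — 4 electron domains, sp3.
C6: 4 σ bonds; 4 regions of electron density → sp3.

C1 sp2, C2 sp2, C3 sp, C4 sp, C5 sp3, C6 sp3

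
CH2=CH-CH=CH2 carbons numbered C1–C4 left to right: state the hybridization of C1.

C1 — 3 σ bonds, plus one π bond. Steric number 3, so sp2.

sp2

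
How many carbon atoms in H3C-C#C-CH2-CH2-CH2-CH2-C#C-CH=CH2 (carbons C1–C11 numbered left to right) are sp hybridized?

4

C1: sp3
C2: sp ✓
C3: sp ✓
C4: sp3
C5: sp3
C6: sp3
C7: sp3
C8: sp ✓
C9: sp ✓
C10: sp2
C11: sp2
C2, C3, C8, C9 → 4 sp carbons.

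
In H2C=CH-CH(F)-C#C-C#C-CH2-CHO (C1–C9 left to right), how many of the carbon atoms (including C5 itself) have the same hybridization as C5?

C5 is sp (two π bonds).
C1: sp2
C2: sp2
C3: sp3
C4: sp ✓
C5: sp ✓
C6: sp ✓
C7: sp ✓
C8: sp3
C9: sp2
4 carbons are sp.

4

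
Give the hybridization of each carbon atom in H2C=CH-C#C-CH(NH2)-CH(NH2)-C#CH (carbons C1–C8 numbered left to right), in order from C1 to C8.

C1 sp2, C2 sp2, C3 sp, C4 sp, C5 sp3, C6 sp3, C7 sp, C8 sp

C1 — 3 σ bonds, plus one π bond. Steric number 3, so sp2.
C2 is sp2: 3 σ bonds, plus one π bond, 3 electron-density regions.
C3 carries 2 σ bonds, plus two π bonds, giving a steric number of 2, so it is sp.
C4: 2 σ bonds, plus two π bonds — 2 electron domains, sp.
C5 has 4 σ bonds: steric number 4 → sp3.
C6 is sp3: 4 σ bonds, 4 electron-density regions.
C7 (2 σ bonds, plus two π bonds) has steric number 2: sp.
C8: 2 σ bonds, plus two π bonds — 2 electron domains, sp.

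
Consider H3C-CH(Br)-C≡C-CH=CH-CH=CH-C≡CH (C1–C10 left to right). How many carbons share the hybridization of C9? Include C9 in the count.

4

C9 is sp (two π bonds).
C1: sp3
C2: sp3
C3: sp ✓
C4: sp ✓
C5: sp2
C6: sp2
C7: sp2
C8: sp2
C9: sp ✓
C10: sp ✓
4 carbons are sp.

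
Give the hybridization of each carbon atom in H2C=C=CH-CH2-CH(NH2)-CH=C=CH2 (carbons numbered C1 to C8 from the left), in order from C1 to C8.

C1 — 3 σ bonds, plus one π bond. Steric number 3, so sp2.
C2: 2 σ bonds, plus two π bonds; 2 regions of electron density → sp.
C3 has 3 σ bonds, plus one π bond: steric number 3 → sp2.
C4 has 4 σ bonds: steric number 4 → sp3.
C5 carries 4 σ bonds, giving a steric number of 4, so it is sp3.
C6 carries 3 σ bonds, plus one π bond, giving a steric number of 3, so it is sp2.
C7 is sp: 2 σ bonds, plus two π bonds, 2 electron-density regions.
C8 is sp2: 3 σ bonds, plus one π bond, 3 electron-density regions.

C1 sp2, C2 sp, C3 sp2, C4 sp3, C5 sp3, C6 sp2, C7 sp, C8 sp2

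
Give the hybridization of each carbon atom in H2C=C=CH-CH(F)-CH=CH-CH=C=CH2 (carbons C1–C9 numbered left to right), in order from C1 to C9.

C1 sp2, C2 sp, C3 sp2, C4 sp3, C5 sp2, C6 sp2, C7 sp2, C8 sp, C9 sp2

C1: 3 σ bonds, plus one π bond — 3 electron domains, sp2.
C2 — 2 σ bonds, plus two π bonds. Steric number 2, so sp.
C3: 3 σ bonds, plus one π bond — 3 electron domains, sp2.
C4: 4 σ bonds — 4 electron domains, sp3.
C5 is sp2: 3 σ bonds, plus one π bond, 3 electron-density regions.
C6 — 3 σ bonds, plus one π bond. Steric number 3, so sp2.
C7 is sp2: 3 σ bonds, plus one π bond, 3 electron-density regions.
C8: 2 σ bonds, plus two π bonds; 2 regions of electron density → sp.
C9 — 3 σ bonds, plus one π bond. Steric number 3, so sp2.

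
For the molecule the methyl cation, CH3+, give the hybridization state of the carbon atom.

sp^2

Three σ bonds to H, empty p orbital → sp2, trigonal planar.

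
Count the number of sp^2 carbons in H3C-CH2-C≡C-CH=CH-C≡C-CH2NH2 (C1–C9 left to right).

2

C1: sp3
C2: sp3
C3: sp
C4: sp
C5: sp2 ✓
C6: sp2 ✓
C7: sp
C8: sp
C9: sp3
C5, C6 → 2 sp2 carbons.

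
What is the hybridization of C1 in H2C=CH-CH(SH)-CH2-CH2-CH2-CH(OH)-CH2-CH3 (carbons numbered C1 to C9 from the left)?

C1 has 3 σ bonds, plus one π bond: steric number 3 → sp2.

sp²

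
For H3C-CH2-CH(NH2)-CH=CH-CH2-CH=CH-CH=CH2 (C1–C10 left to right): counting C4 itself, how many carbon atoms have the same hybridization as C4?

6

C4 is sp2 (one π bond).
C1: sp3
C2: sp3
C3: sp3
C4: sp2 ✓
C5: sp2 ✓
C6: sp3
C7: sp2 ✓
C8: sp2 ✓
C9: sp2 ✓
C10: sp2 ✓
6 carbons are sp2.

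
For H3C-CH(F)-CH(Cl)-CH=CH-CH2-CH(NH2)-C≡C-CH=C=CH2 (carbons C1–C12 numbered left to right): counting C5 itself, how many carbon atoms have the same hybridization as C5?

C5 is sp2 (one π bond).
C1: sp3
C2: sp3
C3: sp3
C4: sp2 ✓
C5: sp2 ✓
C6: sp3
C7: sp3
C8: sp
C9: sp
C10: sp2 ✓
C11: sp
C12: sp2 ✓
4 carbons are sp2.

4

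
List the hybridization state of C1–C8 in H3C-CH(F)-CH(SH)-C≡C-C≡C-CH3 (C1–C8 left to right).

C1 — 4 σ bonds. Steric number 4, so sp3.
C2: 4 σ bonds — 4 electron domains, sp3.
C3 has 4 σ bonds: steric number 4 → sp3.
C4 has 2 σ bonds, plus two π bonds: steric number 2 → sp.
C5 — 2 σ bonds, plus two π bonds. Steric number 2, so sp.
C6 (2 σ bonds, plus two π bonds) has steric number 2: sp.
C7: 2 σ bonds, plus two π bonds; 2 regions of electron density → sp.
C8 is sp3: 4 σ bonds, 4 electron-density regions.

C1 sp3, C2 sp3, C3 sp3, C4 sp, C5 sp, C6 sp, C7 sp, C8 sp3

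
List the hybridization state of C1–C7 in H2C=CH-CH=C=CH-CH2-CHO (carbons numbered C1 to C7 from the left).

C1 sp2, C2 sp2, C3 sp2, C4 sp, C5 sp2, C6 sp3, C7 sp2

C1 has 3 σ bonds, plus one π bond: steric number 3 → sp2.
C2 — 3 σ bonds, plus one π bond. Steric number 3, so sp2.
C3: 3 σ bonds, plus one π bond — 3 electron domains, sp2.
C4 is sp: 2 σ bonds, plus two π bonds, 2 electron-density regions.
C5: 3 σ bonds, plus one π bond; 3 regions of electron density → sp2.
C6 — 4 σ bonds. Steric number 4, so sp3.
C7 (3 σ bonds, plus one π bond) has steric number 3: sp2.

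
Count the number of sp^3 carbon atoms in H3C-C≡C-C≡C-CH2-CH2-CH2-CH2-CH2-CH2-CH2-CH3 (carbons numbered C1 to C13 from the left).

C1: sp3 ✓
C2: sp
C3: sp
C4: sp
C5: sp
C6: sp3 ✓
C7: sp3 ✓
C8: sp3 ✓
C9: sp3 ✓
C10: sp3 ✓
C11: sp3 ✓
C12: sp3 ✓
C13: sp3 ✓
C1, C6, C7, C8, C9, C10, C11, C12, C13 → 9 sp3 carbons.

9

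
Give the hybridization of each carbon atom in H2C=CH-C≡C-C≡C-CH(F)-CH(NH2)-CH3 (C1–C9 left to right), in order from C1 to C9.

C1 sp2, C2 sp2, C3 sp, C4 sp, C5 sp, C6 sp, C7 sp3, C8 sp3, C9 sp3

C1 carries 3 σ bonds, plus one π bond, giving a steric number of 3, so it is sp2.
C2 (3 σ bonds, plus one π bond) has steric number 3: sp2.
C3 carries 2 σ bonds, plus two π bonds, giving a steric number of 2, so it is sp.
C4 has 2 σ bonds, plus two π bonds: steric number 2 → sp.
C5 has 2 σ bonds, plus two π bonds: steric number 2 → sp.
C6 carries 2 σ bonds, plus two π bonds, giving a steric number of 2, so it is sp.
C7: 4 σ bonds — 4 electron domains, sp3.
C8 — 4 σ bonds. Steric number 4, so sp3.
C9 — 4 σ bonds. Steric number 4, so sp3.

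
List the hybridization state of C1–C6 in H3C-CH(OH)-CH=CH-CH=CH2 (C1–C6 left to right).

C1 sp3, C2 sp3, C3 sp2, C4 sp2, C5 sp2, C6 sp2

C1 carries 4 σ bonds, giving a steric number of 4, so it is sp3.
C2 has 4 σ bonds: steric number 4 → sp3.
C3 — 3 σ bonds, plus one π bond. Steric number 3, so sp2.
C4 carries 3 σ bonds, plus one π bond, giving a steric number of 3, so it is sp2.
C5 — 3 σ bonds, plus one π bond. Steric number 3, so sp2.
C6 (3 σ bonds, plus one π bond) has steric number 3: sp2.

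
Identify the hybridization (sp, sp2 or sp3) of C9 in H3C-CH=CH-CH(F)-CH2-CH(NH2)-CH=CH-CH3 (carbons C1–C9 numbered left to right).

C9 has 4 σ bonds: steric number 4 → sp3.

sp^3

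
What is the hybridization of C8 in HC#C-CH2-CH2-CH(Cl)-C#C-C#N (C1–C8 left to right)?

sp

C8: 2 σ bonds, plus two π bonds — 2 electron domains, sp.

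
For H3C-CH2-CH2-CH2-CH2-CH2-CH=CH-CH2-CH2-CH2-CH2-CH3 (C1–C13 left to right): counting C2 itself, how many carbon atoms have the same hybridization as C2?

11

C2 is sp3 (only σ bonds).
C1: sp3 ✓
C2: sp3 ✓
C3: sp3 ✓
C4: sp3 ✓
C5: sp3 ✓
C6: sp3 ✓
C7: sp2
C8: sp2
C9: sp3 ✓
C10: sp3 ✓
C11: sp3 ✓
C12: sp3 ✓
C13: sp3 ✓
11 carbons are sp3.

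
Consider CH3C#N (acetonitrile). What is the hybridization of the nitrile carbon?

sp

The nitrile carbon: 2 σ bonds, plus two π bonds; 2 regions of electron density → sp.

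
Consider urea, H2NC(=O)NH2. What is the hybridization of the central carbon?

The central carbon — 3 σ bonds, plus one π bond. Steric number 3, so sp2.

sp²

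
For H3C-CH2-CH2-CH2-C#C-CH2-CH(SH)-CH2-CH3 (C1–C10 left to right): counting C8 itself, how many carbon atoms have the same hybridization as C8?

8

C8 is sp3 (only σ bonds).
C1: sp3 ✓
C2: sp3 ✓
C3: sp3 ✓
C4: sp3 ✓
C5: sp
C6: sp
C7: sp3 ✓
C8: sp3 ✓
C9: sp3 ✓
C10: sp3 ✓
8 carbons are sp3.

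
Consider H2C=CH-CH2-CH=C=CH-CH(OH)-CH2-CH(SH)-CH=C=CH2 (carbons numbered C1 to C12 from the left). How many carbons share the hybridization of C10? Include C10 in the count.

C10 is sp2 (one π bond).
C1: sp2 ✓
C2: sp2 ✓
C3: sp3
C4: sp2 ✓
C5: sp
C6: sp2 ✓
C7: sp3
C8: sp3
C9: sp3
C10: sp2 ✓
C11: sp
C12: sp2 ✓
6 carbons are sp2.

6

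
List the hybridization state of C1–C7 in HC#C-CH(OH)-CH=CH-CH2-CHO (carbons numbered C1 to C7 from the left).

C1 sp, C2 sp, C3 sp3, C4 sp2, C5 sp2, C6 sp3, C7 sp2

C1 has 2 σ bonds, plus two π bonds: steric number 2 → sp.
C2: 2 σ bonds, plus two π bonds; 2 regions of electron density → sp.
C3 carries 4 σ bonds, giving a steric number of 4, so it is sp3.
C4: 3 σ bonds, plus one π bond — 3 electron domains, sp2.
C5 has 3 σ bonds, plus one π bond: steric number 3 → sp2.
C6: 4 σ bonds — 4 electron domains, sp3.
C7: 3 σ bonds, plus one π bond; 3 regions of electron density → sp2.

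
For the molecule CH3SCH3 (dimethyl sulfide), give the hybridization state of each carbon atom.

sp³

Each carbon atom (4 σ bonds) has steric number 4: sp3.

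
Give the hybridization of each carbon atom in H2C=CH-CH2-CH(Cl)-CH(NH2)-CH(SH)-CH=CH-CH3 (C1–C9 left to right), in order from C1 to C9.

C1 — 3 σ bonds, plus one π bond. Steric number 3, so sp2.
C2: 3 σ bonds, plus one π bond — 3 electron domains, sp2.
C3 has 4 σ bonds: steric number 4 → sp3.
C4 carries 4 σ bonds, giving a steric number of 4, so it is sp3.
C5 has 4 σ bonds: steric number 4 → sp3.
C6 (4 σ bonds) has steric number 4: sp3.
C7: 3 σ bonds, plus one π bond; 3 regions of electron density → sp2.
C8 carries 3 σ bonds, plus one π bond, giving a steric number of 3, so it is sp2.
C9 has 4 σ bonds: steric number 4 → sp3.

C1 sp2, C2 sp2, C3 sp3, C4 sp3, C5 sp3, C6 sp3, C7 sp2, C8 sp2, C9 sp3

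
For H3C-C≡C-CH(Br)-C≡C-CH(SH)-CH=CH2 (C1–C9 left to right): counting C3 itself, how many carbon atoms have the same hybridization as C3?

C3 is sp (two π bonds).
C1: sp3
C2: sp ✓
C3: sp ✓
C4: sp3
C5: sp ✓
C6: sp ✓
C7: sp3
C8: sp2
C9: sp2
4 carbons are sp.

4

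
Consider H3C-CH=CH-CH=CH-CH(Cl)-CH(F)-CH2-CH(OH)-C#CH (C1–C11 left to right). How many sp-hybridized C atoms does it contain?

C1: sp3
C2: sp2
C3: sp2
C4: sp2
C5: sp2
C6: sp3
C7: sp3
C8: sp3
C9: sp3
C10: sp ✓
C11: sp ✓
C10, C11 → 2 sp carbons.

2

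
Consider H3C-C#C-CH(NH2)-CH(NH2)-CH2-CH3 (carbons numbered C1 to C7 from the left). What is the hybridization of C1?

sp³

C1 carries 4 σ bonds, giving a steric number of 4, so it is sp3.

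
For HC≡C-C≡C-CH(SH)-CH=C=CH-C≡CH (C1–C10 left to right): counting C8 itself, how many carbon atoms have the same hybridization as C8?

C8 is sp2 (one π bond).
C1: sp
C2: sp
C3: sp
C4: sp
C5: sp3
C6: sp2 ✓
C7: sp
C8: sp2 ✓
C9: sp
C10: sp
2 carbons are sp2.

2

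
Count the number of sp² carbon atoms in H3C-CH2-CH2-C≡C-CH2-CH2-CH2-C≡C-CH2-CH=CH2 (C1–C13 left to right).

2

C1: sp3
C2: sp3
C3: sp3
C4: sp
C5: sp
C6: sp3
C7: sp3
C8: sp3
C9: sp
C10: sp
C11: sp3
C12: sp2 ✓
C13: sp2 ✓
C12, C13 → 2 sp2 carbons.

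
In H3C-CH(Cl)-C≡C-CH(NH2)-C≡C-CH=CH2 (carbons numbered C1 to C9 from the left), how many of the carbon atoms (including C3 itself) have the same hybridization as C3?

4

C3 is sp (two π bonds).
C1: sp3
C2: sp3
C3: sp ✓
C4: sp ✓
C5: sp3
C6: sp ✓
C7: sp ✓
C8: sp2
C9: sp2
4 carbons are sp.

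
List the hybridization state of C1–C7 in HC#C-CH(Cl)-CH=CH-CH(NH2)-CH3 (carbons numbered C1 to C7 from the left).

C1: 2 σ bonds, plus two π bonds; 2 regions of electron density → sp.
C2: 2 σ bonds, plus two π bonds — 2 electron domains, sp.
C3 carries 4 σ bonds, giving a steric number of 4, so it is sp3.
C4 is sp2: 3 σ bonds, plus one π bond, 3 electron-density regions.
C5 is sp2: 3 σ bonds, plus one π bond, 3 electron-density regions.
C6 (4 σ bonds) has steric number 4: sp3.
C7 has 4 σ bonds: steric number 4 → sp3.

C1 sp, C2 sp, C3 sp3, C4 sp2, C5 sp2, C6 sp3, C7 sp3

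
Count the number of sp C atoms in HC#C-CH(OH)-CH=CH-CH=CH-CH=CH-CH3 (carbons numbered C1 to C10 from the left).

C1: sp ✓
C2: sp ✓
C3: sp3
C4: sp2
C5: sp2
C6: sp2
C7: sp2
C8: sp2
C9: sp2
C10: sp3
C1, C2 → 2 sp carbons.

2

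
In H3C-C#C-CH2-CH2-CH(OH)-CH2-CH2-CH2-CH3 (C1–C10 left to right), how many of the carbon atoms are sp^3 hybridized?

8

C1: sp3 ✓
C2: sp
C3: sp
C4: sp3 ✓
C5: sp3 ✓
C6: sp3 ✓
C7: sp3 ✓
C8: sp3 ✓
C9: sp3 ✓
C10: sp3 ✓
C1, C4, C5, C6, C7, C8, C9, C10 → 8 sp3 carbons.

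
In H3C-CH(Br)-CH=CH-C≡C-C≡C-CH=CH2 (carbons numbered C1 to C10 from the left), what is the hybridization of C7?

sp

C7: 2 σ bonds, plus two π bonds; 2 regions of electron density → sp.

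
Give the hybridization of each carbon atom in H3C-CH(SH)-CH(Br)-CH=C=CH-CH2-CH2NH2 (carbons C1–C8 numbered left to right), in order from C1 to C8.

C1 sp3, C2 sp3, C3 sp3, C4 sp2, C5 sp, C6 sp2, C7 sp3, C8 sp3

C1 carries 4 σ bonds, giving a steric number of 4, so it is sp3.
C2: 4 σ bonds — 4 electron domains, sp3.
C3 is sp3: 4 σ bonds, 4 electron-density regions.
C4 (3 σ bonds, plus one π bond) has steric number 3: sp2.
C5 — 2 σ bonds, plus two π bonds. Steric number 2, so sp.
C6 — 3 σ bonds, plus one π bond. Steric number 3, so sp2.
C7 has 4 σ bonds: steric number 4 → sp3.
C8: 4 σ bonds — 4 electron domains, sp3.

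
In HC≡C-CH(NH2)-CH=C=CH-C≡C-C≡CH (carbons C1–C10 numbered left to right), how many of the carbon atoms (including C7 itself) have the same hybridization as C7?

C7 is sp (two π bonds).
C1: sp ✓
C2: sp ✓
C3: sp3
C4: sp2
C5: sp ✓
C6: sp2
C7: sp ✓
C8: sp ✓
C9: sp ✓
C10: sp ✓
7 carbons are sp.

7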